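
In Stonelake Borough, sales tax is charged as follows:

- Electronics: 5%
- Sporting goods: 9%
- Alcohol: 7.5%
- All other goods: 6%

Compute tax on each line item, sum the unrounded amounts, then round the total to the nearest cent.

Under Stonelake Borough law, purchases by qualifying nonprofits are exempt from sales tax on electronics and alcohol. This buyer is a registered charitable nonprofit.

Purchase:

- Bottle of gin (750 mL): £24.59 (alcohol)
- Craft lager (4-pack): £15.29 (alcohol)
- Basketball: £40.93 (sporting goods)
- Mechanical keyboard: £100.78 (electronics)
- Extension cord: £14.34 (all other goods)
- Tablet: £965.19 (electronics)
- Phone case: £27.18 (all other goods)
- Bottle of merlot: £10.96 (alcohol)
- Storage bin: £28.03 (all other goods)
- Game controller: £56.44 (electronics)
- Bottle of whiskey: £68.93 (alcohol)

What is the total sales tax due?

Bottle of gin (750 mL) £24.59: alcohol, buyer-exempt → 0% → £0.00
Craft lager (4-pack) £15.29: alcohol, buyer-exempt → 0% → £0.00
Basketball £40.93: sporting goods → 9% → £3.6837
Mechanical keyboard £100.78: electronics, buyer-exempt → 0% → £0.00
Extension cord £14.34: all other goods → 6% → £0.8604
Tablet £965.19: electronics, buyer-exempt → 0% → £0.00
Phone case £27.18: all other goods → 6% → £1.6308
Bottle of merlot £10.96: alcohol, buyer-exempt → 0% → £0.00
Storage bin £28.03: all other goods → 6% → £1.6818
Game controller £56.44: electronics, buyer-exempt → 0% → £0.00
Bottle of whiskey £68.93: alcohol, buyer-exempt → 0% → £0.00
Unrounded tax sum = £7.8567 → £7.86

£7.86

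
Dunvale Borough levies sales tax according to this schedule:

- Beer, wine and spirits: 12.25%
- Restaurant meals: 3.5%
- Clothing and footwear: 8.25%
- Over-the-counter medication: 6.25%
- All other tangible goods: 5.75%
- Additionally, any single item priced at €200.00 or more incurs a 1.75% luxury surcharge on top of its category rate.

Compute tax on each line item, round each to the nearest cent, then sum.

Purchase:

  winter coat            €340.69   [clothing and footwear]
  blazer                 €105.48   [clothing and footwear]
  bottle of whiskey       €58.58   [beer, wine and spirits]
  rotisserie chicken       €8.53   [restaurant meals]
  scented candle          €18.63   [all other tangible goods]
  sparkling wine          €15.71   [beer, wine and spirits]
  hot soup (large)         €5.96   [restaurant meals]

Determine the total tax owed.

Winter coat €340.69: clothing and footwear → 8.25% + 1.75% surcharge = 10% → €34.07
Blazer €105.48: clothing and footwear → 8.25% → €8.70
Bottle of whiskey €58.58: beer, wine and spirits → 12.25% → €7.18
Rotisserie chicken €8.53: restaurant meals → 3.5% → €0.30
Scented candle €18.63: all other tangible goods → 5.75% → €1.07
Sparkling wine €15.71: beer, wine and spirits → 12.25% → €1.92
Hot soup (large) €5.96: restaurant meals → 3.5% → €0.21
Total tax = €34.07 + €8.70 + €7.18 + €0.30 + €1.07 + €1.92 + €0.21 = €53.45

€53.45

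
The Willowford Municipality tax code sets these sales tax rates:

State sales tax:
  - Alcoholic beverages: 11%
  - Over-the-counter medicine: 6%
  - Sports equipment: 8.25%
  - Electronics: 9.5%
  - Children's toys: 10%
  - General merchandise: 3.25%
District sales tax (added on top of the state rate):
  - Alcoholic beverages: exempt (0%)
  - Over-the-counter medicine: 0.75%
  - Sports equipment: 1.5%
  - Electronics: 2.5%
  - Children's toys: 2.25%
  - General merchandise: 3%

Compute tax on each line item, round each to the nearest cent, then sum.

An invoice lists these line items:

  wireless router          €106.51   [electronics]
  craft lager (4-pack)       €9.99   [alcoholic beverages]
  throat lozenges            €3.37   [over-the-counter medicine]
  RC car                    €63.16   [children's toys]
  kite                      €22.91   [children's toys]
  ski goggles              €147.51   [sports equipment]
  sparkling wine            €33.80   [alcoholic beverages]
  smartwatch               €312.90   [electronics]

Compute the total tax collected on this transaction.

Wireless router €106.51: electronics → 9.5% + 2.5% district = 12% → €12.78
Craft lager (4-pack) €9.99: alcoholic beverages → 11% + 0% district = 11% → €1.10
Throat lozenges €3.37: over-the-counter medicine → 6% + 0.75% district = 6.75% → €0.23
RC car €63.16: children's toys → 10% + 2.25% district = 12.25% → €7.74
Kite €22.91: children's toys → 10% + 2.25% district = 12.25% → €2.81
Ski goggles €147.51: sports equipment → 8.25% + 1.5% district = 9.75% → €14.38
Sparkling wine €33.80: alcoholic beverages → 11% + 0% district = 11% → €3.72
Smartwatch €312.90: electronics → 9.5% + 2.5% district = 12% → €37.55
Total tax = €12.78 + €1.10 + €0.23 + €7.74 + €2.81 + €14.38 + €3.72 + €37.55 = €80.31

€80.31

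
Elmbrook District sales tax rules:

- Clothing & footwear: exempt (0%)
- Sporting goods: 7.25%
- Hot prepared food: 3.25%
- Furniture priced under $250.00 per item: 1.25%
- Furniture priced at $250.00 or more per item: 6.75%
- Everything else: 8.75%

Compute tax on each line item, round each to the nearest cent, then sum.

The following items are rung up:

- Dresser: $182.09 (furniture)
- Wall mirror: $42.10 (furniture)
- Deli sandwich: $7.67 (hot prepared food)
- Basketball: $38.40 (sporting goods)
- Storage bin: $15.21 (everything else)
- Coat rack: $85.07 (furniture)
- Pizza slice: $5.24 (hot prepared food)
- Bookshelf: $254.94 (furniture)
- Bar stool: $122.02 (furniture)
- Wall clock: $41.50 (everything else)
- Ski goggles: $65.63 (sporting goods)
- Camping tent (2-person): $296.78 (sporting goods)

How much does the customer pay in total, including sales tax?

$1213.70

Dresser $182.09: furniture, under $250.00 → 1.25% → $2.28
Wall mirror $42.10: furniture, under $250.00 → 1.25% → $0.53
Deli sandwich $7.67: hot prepared food → 3.25% → $0.25
Basketball $38.40: sporting goods → 7.25% → $2.78
Storage bin $15.21: everything else → 8.75% → $1.33
Coat rack $85.07: furniture, under $250.00 → 1.25% → $1.06
Pizza slice $5.24: hot prepared food → 3.25% → $0.17
Bookshelf $254.94: furniture, $250.00 or more → 6.75% → $17.21
Bar stool $122.02: furniture, under $250.00 → 1.25% → $1.53
Wall clock $41.50: everything else → 8.75% → $3.63
Ski goggles $65.63: sporting goods → 7.25% → $4.76
Camping tent (2-person) $296.78: sporting goods → 7.25% → $21.52
Subtotal = $1156.65; tax = $57.05; total due = $1213.70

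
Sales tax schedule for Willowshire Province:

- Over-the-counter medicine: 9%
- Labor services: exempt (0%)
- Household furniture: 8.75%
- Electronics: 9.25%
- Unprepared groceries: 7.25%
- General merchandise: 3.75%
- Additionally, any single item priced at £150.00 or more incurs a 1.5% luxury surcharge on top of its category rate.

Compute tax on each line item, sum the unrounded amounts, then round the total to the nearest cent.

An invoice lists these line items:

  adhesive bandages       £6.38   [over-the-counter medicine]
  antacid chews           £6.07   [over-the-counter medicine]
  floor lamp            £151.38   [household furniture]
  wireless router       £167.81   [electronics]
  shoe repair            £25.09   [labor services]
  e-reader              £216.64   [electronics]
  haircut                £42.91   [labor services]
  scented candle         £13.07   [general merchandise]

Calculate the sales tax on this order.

£58.46

Adhesive bandages £6.38: over-the-counter medicine → 9% → £0.5742
Antacid chews £6.07: over-the-counter medicine → 9% → £0.5463
Floor lamp £151.38: household furniture → 8.75% + 1.5% surcharge = 10.25% → £15.51645
Wireless router £167.81: electronics → 9.25% + 1.5% surcharge = 10.75% → £18.039575
Shoe repair £25.09: labor services → 0% → £0.00
E-reader £216.64: electronics → 9.25% + 1.5% surcharge = 10.75% → £23.2888
Haircut £42.91: labor services → 0% → £0.00
Scented candle £13.07: general merchandise → 3.75% → £0.490125
Unrounded tax sum = £58.45545 → £58.46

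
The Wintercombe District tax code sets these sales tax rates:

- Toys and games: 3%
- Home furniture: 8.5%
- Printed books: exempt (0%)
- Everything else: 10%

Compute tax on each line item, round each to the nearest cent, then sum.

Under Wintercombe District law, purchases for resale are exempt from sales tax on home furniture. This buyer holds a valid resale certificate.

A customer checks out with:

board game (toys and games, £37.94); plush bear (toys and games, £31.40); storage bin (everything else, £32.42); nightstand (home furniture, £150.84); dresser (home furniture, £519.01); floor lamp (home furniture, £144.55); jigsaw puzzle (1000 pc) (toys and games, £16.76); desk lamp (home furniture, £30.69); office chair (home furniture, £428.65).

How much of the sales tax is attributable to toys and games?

Board game £37.94: toys and games → 3% → £1.14
Plush bear £31.40: toys and games → 3% → £0.94
Jigsaw puzzle (1000 pc) £16.76: toys and games → 3% → £0.50
Tax on toys and games = £1.14 + £0.94 + £0.50 = £2.58

£2.58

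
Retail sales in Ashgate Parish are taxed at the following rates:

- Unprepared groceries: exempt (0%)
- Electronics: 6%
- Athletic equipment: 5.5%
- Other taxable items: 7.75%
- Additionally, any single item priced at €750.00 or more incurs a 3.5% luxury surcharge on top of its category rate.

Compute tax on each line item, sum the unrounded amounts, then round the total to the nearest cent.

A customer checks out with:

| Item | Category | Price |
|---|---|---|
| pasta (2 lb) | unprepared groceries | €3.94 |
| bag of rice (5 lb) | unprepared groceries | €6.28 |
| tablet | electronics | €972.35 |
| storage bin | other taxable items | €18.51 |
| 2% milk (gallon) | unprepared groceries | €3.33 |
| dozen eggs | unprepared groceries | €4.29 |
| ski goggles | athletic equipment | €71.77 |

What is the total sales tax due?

€97.76

Pasta (2 lb) €3.94: unprepared groceries → 0% → €0.00
Bag of rice (5 lb) €6.28: unprepared groceries → 0% → €0.00
Tablet €972.35: electronics → 6% + 3.5% surcharge = 9.5% → €92.37325
Storage bin €18.51: other taxable items → 7.75% → €1.434525
2% milk (gallon) €3.33: unprepared groceries → 0% → €0.00
Dozen eggs €4.29: unprepared groceries → 0% → €0.00
Ski goggles €71.77: athletic equipment → 5.5% → €3.94735
Unrounded tax sum = €97.755125 → €97.76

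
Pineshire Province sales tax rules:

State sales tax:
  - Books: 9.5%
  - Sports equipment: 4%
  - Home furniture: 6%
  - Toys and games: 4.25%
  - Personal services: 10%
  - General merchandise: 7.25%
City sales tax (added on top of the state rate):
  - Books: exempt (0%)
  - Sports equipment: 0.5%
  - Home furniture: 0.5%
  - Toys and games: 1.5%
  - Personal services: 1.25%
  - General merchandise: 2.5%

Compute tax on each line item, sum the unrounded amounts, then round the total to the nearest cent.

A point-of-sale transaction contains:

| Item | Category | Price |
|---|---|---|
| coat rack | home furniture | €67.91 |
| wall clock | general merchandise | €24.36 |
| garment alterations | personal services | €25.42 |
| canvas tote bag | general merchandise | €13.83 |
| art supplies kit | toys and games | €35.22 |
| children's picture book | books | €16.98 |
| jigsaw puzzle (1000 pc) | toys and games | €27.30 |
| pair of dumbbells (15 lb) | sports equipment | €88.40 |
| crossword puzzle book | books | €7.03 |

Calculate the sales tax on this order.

Coat rack €67.91: home furniture → 6% + 0.5% city = 6.5% → €4.41415
Wall clock €24.36: general merchandise → 7.25% + 2.5% city = 9.75% → €2.3751
Garment alterations €25.42: personal services → 10% + 1.25% city = 11.25% → €2.85975
Canvas tote bag €13.83: general merchandise → 7.25% + 2.5% city = 9.75% → €1.348425
Art supplies kit €35.22: toys and games → 4.25% + 1.5% city = 5.75% → €2.02515
Children's picture book €16.98: books → 9.5% + 0% city = 9.5% → €1.6131
Jigsaw puzzle (1000 pc) €27.30: toys and games → 4.25% + 1.5% city = 5.75% → €1.56975
Pair of dumbbells (15 lb) €88.40: sports equipment → 4% + 0.5% city = 4.5% → €3.978
Crossword puzzle book €7.03: books → 9.5% + 0% city = 9.5% → €0.66785
Unrounded tax sum = €20.851275 → €20.85

€20.85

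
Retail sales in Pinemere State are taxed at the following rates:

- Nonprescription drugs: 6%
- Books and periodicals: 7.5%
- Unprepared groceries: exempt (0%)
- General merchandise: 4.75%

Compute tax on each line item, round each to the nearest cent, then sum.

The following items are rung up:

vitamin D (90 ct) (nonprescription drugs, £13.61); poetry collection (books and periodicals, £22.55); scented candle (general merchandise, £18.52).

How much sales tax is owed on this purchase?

Vitamin D (90 ct) £13.61: nonprescription drugs → 6% → £0.82
Poetry collection £22.55: books and periodicals → 7.5% → £1.69
Scented candle £18.52: general merchandise → 4.75% → £0.88
Total tax = £0.82 + £1.69 + £0.88 = £3.39

£3.39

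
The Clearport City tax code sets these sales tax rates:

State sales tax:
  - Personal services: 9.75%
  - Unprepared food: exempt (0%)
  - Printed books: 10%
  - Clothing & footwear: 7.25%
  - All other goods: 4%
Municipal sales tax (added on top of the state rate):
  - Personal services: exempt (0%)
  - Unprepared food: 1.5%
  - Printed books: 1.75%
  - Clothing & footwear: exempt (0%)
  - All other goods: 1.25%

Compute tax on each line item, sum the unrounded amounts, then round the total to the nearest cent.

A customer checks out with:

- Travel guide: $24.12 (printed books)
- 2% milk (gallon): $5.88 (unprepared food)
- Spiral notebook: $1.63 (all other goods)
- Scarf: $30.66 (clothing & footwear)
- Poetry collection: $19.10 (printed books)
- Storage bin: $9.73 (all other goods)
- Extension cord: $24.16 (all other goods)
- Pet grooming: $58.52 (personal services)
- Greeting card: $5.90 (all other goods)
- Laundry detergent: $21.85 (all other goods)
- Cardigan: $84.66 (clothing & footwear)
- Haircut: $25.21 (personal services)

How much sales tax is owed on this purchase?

$25.01

Travel guide $24.12: printed books → 10% + 1.75% municipal = 11.75% → $2.8341
2% milk (gallon) $5.88: unprepared food → 0% + 1.5% municipal = 1.5% → $0.0882
Spiral notebook $1.63: all other goods → 4% + 1.25% municipal = 5.25% → $0.085575
Scarf $30.66: clothing & footwear → 7.25% + 0% municipal = 7.25% → $2.22285
Poetry collection $19.10: printed books → 10% + 1.75% municipal = 11.75% → $2.24425
Storage bin $9.73: all other goods → 4% + 1.25% municipal = 5.25% → $0.510825
Extension cord $24.16: all other goods → 4% + 1.25% municipal = 5.25% → $1.2684
Pet grooming $58.52: personal services → 9.75% + 0% municipal = 9.75% → $5.7057
Greeting card $5.90: all other goods → 4% + 1.25% municipal = 5.25% → $0.30975
Laundry detergent $21.85: all other goods → 4% + 1.25% municipal = 5.25% → $1.147125
Cardigan $84.66: clothing & footwear → 7.25% + 0% municipal = 7.25% → $6.13785
Haircut $25.21: personal services → 9.75% + 0% municipal = 9.75% → $2.457975
Unrounded tax sum = $25.0126 → $25.01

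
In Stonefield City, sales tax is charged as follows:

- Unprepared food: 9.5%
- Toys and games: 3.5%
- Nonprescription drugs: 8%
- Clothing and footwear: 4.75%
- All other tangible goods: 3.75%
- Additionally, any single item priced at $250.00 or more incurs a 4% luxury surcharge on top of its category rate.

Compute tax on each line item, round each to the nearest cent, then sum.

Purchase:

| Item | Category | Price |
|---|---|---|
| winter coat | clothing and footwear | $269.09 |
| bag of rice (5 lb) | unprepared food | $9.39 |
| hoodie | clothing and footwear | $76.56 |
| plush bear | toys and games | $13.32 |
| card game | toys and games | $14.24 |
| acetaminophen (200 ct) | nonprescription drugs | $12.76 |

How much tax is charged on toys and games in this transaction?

Plush bear $13.32: toys and games → 3.5% → $0.47
Card game $14.24: toys and games → 3.5% → $0.50
Tax on toys and games = $0.47 + $0.50 = $0.97

$0.97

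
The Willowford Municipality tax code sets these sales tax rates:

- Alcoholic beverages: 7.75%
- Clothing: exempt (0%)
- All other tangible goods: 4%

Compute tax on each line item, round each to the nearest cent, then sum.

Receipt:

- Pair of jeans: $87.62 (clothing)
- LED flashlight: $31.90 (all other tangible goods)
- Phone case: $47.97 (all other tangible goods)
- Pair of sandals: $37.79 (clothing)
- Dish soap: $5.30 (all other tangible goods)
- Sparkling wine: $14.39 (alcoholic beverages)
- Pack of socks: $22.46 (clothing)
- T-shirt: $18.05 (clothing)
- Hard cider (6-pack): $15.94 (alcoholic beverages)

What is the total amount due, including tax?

Pair of jeans $87.62: clothing → 0% → $0.00
LED flashlight $31.90: all other tangible goods → 4% → $1.28
Phone case $47.97: all other tangible goods → 4% → $1.92
Pair of sandals $37.79: clothing → 0% → $0.00
Dish soap $5.30: all other tangible goods → 4% → $0.21
Sparkling wine $14.39: alcoholic beverages → 7.75% → $1.12
Pack of socks $22.46: clothing → 0% → $0.00
T-shirt $18.05: clothing → 0% → $0.00
Hard cider (6-pack) $15.94: alcoholic beverages → 7.75% → $1.24
Subtotal = $281.42; tax = $5.77; total due = $287.19

$287.19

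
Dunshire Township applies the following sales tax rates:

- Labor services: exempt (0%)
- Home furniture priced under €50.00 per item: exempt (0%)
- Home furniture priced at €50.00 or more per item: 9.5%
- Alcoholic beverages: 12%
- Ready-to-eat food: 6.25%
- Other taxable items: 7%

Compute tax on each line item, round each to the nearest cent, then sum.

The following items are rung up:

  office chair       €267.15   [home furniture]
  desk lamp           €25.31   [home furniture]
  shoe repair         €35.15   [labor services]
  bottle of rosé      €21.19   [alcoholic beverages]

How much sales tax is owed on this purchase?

Office chair €267.15: home furniture, €50.00 or more → 9.5% → €25.38
Desk lamp €25.31: home furniture, under €50.00 → 0% → €0.00
Shoe repair €35.15: labor services → 0% → €0.00
Bottle of rosé €21.19: alcoholic beverages → 12% → €2.54
Total tax = €25.38 + €2.54 = €27.92

€27.92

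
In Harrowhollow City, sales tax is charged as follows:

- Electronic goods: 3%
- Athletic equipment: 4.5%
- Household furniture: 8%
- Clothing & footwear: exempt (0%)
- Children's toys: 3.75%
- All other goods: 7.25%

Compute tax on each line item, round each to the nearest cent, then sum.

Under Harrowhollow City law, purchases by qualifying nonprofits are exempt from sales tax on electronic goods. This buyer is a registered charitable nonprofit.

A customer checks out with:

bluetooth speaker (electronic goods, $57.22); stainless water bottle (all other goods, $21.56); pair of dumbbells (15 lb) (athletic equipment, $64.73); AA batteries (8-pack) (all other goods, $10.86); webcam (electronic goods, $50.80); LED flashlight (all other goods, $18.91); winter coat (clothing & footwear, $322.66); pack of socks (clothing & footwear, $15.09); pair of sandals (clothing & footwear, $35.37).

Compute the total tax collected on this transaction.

$6.63

Bluetooth speaker $57.22: electronic goods, buyer-exempt → 0% → $0.00
Stainless water bottle $21.56: all other goods → 7.25% → $1.56
Pair of dumbbells (15 lb) $64.73: athletic equipment → 4.5% → $2.91
AA batteries (8-pack) $10.86: all other goods → 7.25% → $0.79
Webcam $50.80: electronic goods, buyer-exempt → 0% → $0.00
LED flashlight $18.91: all other goods → 7.25% → $1.37
Winter coat $322.66: clothing & footwear → 0% → $0.00
Pack of socks $15.09: clothing & footwear → 0% → $0.00
Pair of sandals $35.37: clothing & footwear → 0% → $0.00
Total tax = $1.56 + $2.91 + $0.79 + $1.37 = $6.63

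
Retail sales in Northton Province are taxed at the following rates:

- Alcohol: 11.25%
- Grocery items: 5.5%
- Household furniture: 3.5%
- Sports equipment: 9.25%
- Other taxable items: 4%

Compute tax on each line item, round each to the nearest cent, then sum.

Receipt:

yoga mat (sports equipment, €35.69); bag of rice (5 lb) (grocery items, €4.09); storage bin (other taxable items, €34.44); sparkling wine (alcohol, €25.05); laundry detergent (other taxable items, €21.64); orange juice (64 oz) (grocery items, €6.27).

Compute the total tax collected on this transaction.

€8.93

Yoga mat €35.69: sports equipment → 9.25% → €3.30
Bag of rice (5 lb) €4.09: grocery items → 5.5% → €0.22
Storage bin €34.44: other taxable items → 4% → €1.38
Sparkling wine €25.05: alcohol → 11.25% → €2.82
Laundry detergent €21.64: other taxable items → 4% → €0.87
Orange juice (64 oz) €6.27: grocery items → 5.5% → €0.34
Total tax = €3.30 + €0.22 + €1.38 + €2.82 + €0.87 + €0.34 = €8.93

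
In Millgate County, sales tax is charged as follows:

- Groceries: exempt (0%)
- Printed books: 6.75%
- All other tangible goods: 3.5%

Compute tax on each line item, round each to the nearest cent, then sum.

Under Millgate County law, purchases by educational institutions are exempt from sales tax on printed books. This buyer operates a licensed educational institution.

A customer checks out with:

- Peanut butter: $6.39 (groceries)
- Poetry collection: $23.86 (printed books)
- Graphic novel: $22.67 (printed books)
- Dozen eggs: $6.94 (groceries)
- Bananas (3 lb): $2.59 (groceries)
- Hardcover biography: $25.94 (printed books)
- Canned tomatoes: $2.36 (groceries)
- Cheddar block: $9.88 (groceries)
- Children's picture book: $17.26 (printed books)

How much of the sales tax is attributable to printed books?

$0.00

Poetry collection $23.86: printed books, buyer-exempt → 0% → $0.00
Graphic novel $22.67: printed books, buyer-exempt → 0% → $0.00
Hardcover biography $25.94: printed books, buyer-exempt → 0% → $0.00
Children's picture book $17.26: printed books, buyer-exempt → 0% → $0.00
Tax on printed books = $0.00 + $0.00 + $0.00 + $0.00 = $0.00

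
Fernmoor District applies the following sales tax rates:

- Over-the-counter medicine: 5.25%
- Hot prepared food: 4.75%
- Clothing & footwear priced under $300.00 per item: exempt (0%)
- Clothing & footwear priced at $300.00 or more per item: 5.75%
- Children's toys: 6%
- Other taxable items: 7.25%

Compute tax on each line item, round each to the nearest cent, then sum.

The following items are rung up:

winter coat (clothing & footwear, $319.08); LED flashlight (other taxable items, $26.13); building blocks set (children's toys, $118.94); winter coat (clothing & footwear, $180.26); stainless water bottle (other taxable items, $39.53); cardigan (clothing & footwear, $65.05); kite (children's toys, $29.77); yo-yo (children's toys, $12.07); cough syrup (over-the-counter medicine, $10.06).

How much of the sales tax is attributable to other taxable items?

LED flashlight $26.13: other taxable items → 7.25% → $1.89
Stainless water bottle $39.53: other taxable items → 7.25% → $2.87
Tax on other taxable items = $1.89 + $2.87 = $4.76

$4.76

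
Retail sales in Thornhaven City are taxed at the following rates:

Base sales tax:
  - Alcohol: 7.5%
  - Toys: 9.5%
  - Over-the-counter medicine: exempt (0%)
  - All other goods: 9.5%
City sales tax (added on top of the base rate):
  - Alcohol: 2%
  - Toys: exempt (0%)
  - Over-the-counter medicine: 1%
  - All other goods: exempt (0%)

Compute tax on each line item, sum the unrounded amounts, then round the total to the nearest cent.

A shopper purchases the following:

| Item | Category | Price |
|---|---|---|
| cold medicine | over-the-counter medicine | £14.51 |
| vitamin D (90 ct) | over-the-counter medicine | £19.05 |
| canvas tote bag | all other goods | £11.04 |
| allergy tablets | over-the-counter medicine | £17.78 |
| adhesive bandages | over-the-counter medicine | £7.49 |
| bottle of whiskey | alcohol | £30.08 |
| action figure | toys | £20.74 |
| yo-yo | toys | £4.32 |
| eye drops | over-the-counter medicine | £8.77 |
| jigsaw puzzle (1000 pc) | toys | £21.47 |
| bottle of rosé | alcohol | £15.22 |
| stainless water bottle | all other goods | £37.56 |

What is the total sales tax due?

Cold medicine £14.51: over-the-counter medicine → 0% + 1% city = 1% → £0.1451
Vitamin D (90 ct) £19.05: over-the-counter medicine → 0% + 1% city = 1% → £0.1905
Canvas tote bag £11.04: all other goods → 9.5% + 0% city = 9.5% → £1.0488
Allergy tablets £17.78: over-the-counter medicine → 0% + 1% city = 1% → £0.1778
Adhesive bandages £7.49: over-the-counter medicine → 0% + 1% city = 1% → £0.0749
Bottle of whiskey £30.08: alcohol → 7.5% + 2% city = 9.5% → £2.8576
Action figure £20.74: toys → 9.5% + 0% city = 9.5% → £1.9703
Yo-yo £4.32: toys → 9.5% + 0% city = 9.5% → £0.4104
Eye drops £8.77: over-the-counter medicine → 0% + 1% city = 1% → £0.0877
Jigsaw puzzle (1000 pc) £21.47: toys → 9.5% + 0% city = 9.5% → £2.03965
Bottle of rosé £15.22: alcohol → 7.5% + 2% city = 9.5% → £1.4459
Stainless water bottle £37.56: all other goods → 9.5% + 0% city = 9.5% → £3.5682
Unrounded tax sum = £14.01685 → £14.02

£14.02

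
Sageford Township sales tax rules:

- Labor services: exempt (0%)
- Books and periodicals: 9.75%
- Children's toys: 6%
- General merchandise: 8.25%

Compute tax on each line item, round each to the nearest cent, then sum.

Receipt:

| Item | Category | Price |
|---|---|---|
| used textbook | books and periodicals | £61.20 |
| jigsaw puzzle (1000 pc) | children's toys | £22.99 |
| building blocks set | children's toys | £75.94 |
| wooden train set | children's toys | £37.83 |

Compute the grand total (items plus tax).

£212.14

Used textbook £61.20: books and periodicals → 9.75% → £5.97
Jigsaw puzzle (1000 pc) £22.99: children's toys → 6% → £1.38
Building blocks set £75.94: children's toys → 6% → £4.56
Wooden train set £37.83: children's toys → 6% → £2.27
Subtotal = £197.96; tax = £14.18; total due = £212.14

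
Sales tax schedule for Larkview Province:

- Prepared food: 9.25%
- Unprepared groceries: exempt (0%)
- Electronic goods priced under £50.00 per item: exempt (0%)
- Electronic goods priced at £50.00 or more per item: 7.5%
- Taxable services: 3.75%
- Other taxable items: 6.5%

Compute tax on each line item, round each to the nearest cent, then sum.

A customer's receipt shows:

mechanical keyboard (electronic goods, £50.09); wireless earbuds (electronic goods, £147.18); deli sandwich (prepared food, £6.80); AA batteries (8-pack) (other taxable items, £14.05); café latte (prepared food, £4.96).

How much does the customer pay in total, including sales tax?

Mechanical keyboard £50.09: electronic goods, £50.00 or more → 7.5% → £3.76
Wireless earbuds £147.18: electronic goods, £50.00 or more → 7.5% → £11.04
Deli sandwich £6.80: prepared food → 9.25% → £0.63
AA batteries (8-pack) £14.05: other taxable items → 6.5% → £0.91
Café latte £4.96: prepared food → 9.25% → £0.46
Subtotal = £223.08; tax = £16.80; total due = £239.88

£239.88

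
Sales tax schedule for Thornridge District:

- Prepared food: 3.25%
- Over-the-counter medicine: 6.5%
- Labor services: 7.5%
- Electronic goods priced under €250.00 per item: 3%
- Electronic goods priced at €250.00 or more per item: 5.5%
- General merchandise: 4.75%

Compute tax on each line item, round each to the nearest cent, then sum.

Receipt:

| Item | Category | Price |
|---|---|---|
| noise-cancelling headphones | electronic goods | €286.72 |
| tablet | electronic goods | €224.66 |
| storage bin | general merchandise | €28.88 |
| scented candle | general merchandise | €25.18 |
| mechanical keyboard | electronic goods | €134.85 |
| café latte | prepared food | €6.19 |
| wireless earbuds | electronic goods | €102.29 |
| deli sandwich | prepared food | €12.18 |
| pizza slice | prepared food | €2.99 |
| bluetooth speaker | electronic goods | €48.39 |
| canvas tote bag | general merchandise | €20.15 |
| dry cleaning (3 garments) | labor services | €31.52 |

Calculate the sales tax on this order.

€37.67

Noise-cancelling headphones €286.72: electronic goods, €250.00 or more → 5.5% → €15.77
Tablet €224.66: electronic goods, under €250.00 → 3% → €6.74
Storage bin €28.88: general merchandise → 4.75% → €1.37
Scented candle €25.18: general merchandise → 4.75% → €1.20
Mechanical keyboard €134.85: electronic goods, under €250.00 → 3% → €4.05
Café latte €6.19: prepared food → 3.25% → €0.20
Wireless earbuds €102.29: electronic goods, under €250.00 → 3% → €3.07
Deli sandwich €12.18: prepared food → 3.25% → €0.40
Pizza slice €2.99: prepared food → 3.25% → €0.10
Bluetooth speaker €48.39: electronic goods, under €250.00 → 3% → €1.45
Canvas tote bag €20.15: general merchandise → 4.75% → €0.96
Dry cleaning (3 garments) €31.52: labor services → 7.5% → €2.36
Total tax = €15.77 + €6.74 + €1.37 + €1.20 + €4.05 + €0.20 + €3.07 + €0.40 + €0.10 + €1.45 + €0.96 + €2.36 = €37.67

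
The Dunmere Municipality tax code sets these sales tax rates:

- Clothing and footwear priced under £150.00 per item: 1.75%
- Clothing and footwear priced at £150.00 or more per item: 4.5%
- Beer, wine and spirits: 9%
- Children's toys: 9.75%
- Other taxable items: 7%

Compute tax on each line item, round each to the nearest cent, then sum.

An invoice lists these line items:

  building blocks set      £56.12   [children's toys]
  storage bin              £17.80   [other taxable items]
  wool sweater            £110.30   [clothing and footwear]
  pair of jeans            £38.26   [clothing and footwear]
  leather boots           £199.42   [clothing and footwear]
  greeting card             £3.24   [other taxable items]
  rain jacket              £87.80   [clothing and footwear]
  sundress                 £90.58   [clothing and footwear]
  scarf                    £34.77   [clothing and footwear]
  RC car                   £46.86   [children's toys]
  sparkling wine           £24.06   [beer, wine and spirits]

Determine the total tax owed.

Building blocks set £56.12: children's toys → 9.75% → £5.47
Storage bin £17.80: other taxable items → 7% → £1.25
Wool sweater £110.30: clothing and footwear, under £150.00 → 1.75% → £1.93
Pair of jeans £38.26: clothing and footwear, under £150.00 → 1.75% → £0.67
Leather boots £199.42: clothing and footwear, £150.00 or more → 4.5% → £8.97
Greeting card £3.24: other taxable items → 7% → £0.23
Rain jacket £87.80: clothing and footwear, under £150.00 → 1.75% → £1.54
Sundress £90.58: clothing and footwear, under £150.00 → 1.75% → £1.59
Scarf £34.77: clothing and footwear, under £150.00 → 1.75% → £0.61
RC car £46.86: children's toys → 9.75% → £4.57
Sparkling wine £24.06: beer, wine and spirits → 9% → £2.17
Total tax = £5.47 + £1.25 + £1.93 + £0.67 + £8.97 + £0.23 + £1.54 + £1.59 + £0.61 + £4.57 + £2.17 = £29.00

£29.00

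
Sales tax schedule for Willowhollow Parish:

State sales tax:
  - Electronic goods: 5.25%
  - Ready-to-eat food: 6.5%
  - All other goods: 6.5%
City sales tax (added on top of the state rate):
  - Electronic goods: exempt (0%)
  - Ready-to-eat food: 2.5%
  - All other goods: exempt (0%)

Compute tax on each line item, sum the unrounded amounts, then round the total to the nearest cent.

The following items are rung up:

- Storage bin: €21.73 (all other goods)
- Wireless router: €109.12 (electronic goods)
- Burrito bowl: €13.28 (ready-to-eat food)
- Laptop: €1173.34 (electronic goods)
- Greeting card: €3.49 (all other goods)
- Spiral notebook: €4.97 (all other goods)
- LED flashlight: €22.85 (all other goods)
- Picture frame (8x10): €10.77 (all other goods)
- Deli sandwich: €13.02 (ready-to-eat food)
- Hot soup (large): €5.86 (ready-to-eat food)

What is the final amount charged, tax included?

€1452.80

Storage bin €21.73: all other goods → 6.5% + 0% city = 6.5% → €1.41245
Wireless router €109.12: electronic goods → 5.25% + 0% city = 5.25% → €5.7288
Burrito bowl €13.28: ready-to-eat food → 6.5% + 2.5% city = 9% → €1.1952
Laptop €1173.34: electronic goods → 5.25% + 0% city = 5.25% → €61.60035
Greeting card €3.49: all other goods → 6.5% + 0% city = 6.5% → €0.22685
Spiral notebook €4.97: all other goods → 6.5% + 0% city = 6.5% → €0.32305
LED flashlight €22.85: all other goods → 6.5% + 0% city = 6.5% → €1.48525
Picture frame (8x10) €10.77: all other goods → 6.5% + 0% city = 6.5% → €0.70005
Deli sandwich €13.02: ready-to-eat food → 6.5% + 2.5% city = 9% → €1.1718
Hot soup (large) €5.86: ready-to-eat food → 6.5% + 2.5% city = 9% → €0.5274
Subtotal = €1378.43; unrounded tax = €74.3712 → €74.37; total due = €1452.80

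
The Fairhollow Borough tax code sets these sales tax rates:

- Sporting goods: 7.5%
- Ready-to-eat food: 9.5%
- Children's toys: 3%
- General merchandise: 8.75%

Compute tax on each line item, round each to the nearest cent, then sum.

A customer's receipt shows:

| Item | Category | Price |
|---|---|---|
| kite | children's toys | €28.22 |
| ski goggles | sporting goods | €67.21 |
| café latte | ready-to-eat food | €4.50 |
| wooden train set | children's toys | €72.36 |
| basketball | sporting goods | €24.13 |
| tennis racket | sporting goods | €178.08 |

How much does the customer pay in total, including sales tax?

€398.16

Kite €28.22: children's toys → 3% → €0.85
Ski goggles €67.21: sporting goods → 7.5% → €5.04
Café latte €4.50: ready-to-eat food → 9.5% → €0.43
Wooden train set €72.36: children's toys → 3% → €2.17
Basketball €24.13: sporting goods → 7.5% → €1.81
Tennis racket €178.08: sporting goods → 7.5% → €13.36
Subtotal = €374.50; tax = €23.66; total due = €398.16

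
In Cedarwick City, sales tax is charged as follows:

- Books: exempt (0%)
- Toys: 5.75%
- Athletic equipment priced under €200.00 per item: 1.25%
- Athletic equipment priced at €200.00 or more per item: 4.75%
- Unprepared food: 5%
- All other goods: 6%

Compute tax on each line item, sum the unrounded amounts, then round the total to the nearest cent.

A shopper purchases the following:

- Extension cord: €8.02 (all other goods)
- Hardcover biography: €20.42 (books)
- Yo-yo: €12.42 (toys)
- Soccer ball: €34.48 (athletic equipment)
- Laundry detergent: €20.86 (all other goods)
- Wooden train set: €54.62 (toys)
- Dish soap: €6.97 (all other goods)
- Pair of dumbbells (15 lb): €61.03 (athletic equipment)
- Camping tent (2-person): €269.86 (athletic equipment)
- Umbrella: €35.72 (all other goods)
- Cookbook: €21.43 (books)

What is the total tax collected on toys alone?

Yo-yo €12.42: toys → 5.75% → €0.71415
Wooden train set €54.62: toys → 5.75% → €3.14065
Tax on toys: unrounded sum = €3.8548 → €3.85

€3.85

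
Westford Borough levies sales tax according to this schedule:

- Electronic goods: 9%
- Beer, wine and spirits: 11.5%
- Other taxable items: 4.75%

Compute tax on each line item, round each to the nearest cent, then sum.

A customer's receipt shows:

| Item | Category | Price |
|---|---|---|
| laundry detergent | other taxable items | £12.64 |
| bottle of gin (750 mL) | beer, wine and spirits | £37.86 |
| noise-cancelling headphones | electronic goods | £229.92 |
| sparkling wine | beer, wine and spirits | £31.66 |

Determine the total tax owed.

Laundry detergent £12.64: other taxable items → 4.75% → £0.60
Bottle of gin (750 mL) £37.86: beer, wine and spirits → 11.5% → £4.35
Noise-cancelling headphones £229.92: electronic goods → 9% → £20.69
Sparkling wine £31.66: beer, wine and spirits → 11.5% → £3.64
Total tax = £0.60 + £4.35 + £20.69 + £3.64 = £29.28

£29.28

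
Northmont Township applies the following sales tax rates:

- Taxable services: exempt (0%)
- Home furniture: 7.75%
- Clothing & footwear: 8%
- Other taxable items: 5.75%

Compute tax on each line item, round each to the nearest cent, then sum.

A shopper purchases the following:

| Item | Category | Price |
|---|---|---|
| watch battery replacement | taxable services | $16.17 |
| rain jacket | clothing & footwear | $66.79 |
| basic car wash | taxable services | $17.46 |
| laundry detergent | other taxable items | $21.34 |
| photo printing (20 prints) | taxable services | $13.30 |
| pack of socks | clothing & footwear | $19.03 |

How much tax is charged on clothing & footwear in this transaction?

Rain jacket $66.79: clothing & footwear → 8% → $5.34
Pack of socks $19.03: clothing & footwear → 8% → $1.52
Tax on clothing & footwear = $5.34 + $1.52 = $6.86

$6.86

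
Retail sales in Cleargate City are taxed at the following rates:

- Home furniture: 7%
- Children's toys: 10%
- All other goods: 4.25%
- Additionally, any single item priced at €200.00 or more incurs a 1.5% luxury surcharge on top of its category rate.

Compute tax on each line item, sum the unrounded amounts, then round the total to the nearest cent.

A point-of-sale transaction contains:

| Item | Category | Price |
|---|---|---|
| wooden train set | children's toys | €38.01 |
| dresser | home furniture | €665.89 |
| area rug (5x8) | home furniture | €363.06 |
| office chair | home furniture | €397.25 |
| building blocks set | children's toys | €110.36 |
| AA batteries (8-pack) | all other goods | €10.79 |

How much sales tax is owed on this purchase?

Wooden train set €38.01: children's toys → 10% → €3.801
Dresser €665.89: home furniture → 7% + 1.5% surcharge = 8.5% → €56.60065
Area rug (5x8) €363.06: home furniture → 7% + 1.5% surcharge = 8.5% → €30.8601
Office chair €397.25: home furniture → 7% + 1.5% surcharge = 8.5% → €33.76625
Building blocks set €110.36: children's toys → 10% → €11.036
AA batteries (8-pack) €10.79: all other goods → 4.25% → €0.458575
Unrounded tax sum = €136.522575 → €136.52

€136.52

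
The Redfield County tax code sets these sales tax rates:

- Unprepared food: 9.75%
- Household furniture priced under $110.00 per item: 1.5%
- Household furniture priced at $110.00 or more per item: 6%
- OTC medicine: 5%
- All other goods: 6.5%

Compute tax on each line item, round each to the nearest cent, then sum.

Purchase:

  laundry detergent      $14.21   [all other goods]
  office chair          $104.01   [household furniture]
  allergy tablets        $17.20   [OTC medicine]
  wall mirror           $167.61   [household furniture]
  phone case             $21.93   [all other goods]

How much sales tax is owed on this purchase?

Laundry detergent $14.21: all other goods → 6.5% → $0.92
Office chair $104.01: household furniture, under $110.00 → 1.5% → $1.56
Allergy tablets $17.20: OTC medicine → 5% → $0.86
Wall mirror $167.61: household furniture, $110.00 or more → 6% → $10.06
Phone case $21.93: all other goods → 6.5% → $1.43
Total tax = $0.92 + $1.56 + $0.86 + $10.06 + $1.43 = $14.83

$14.83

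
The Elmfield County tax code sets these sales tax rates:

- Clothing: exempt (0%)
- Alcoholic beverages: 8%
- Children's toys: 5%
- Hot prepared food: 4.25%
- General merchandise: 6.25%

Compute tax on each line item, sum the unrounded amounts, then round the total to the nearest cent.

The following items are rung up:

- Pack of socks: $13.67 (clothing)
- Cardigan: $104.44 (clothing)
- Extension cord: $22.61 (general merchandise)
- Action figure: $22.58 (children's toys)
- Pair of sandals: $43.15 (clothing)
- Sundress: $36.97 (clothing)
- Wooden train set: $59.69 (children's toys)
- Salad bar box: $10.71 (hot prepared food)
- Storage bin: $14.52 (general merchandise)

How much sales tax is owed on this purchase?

$6.89

Pack of socks $13.67: clothing → 0% → $0.00
Cardigan $104.44: clothing → 0% → $0.00
Extension cord $22.61: general merchandise → 6.25% → $1.413125
Action figure $22.58: children's toys → 5% → $1.129
Pair of sandals $43.15: clothing → 0% → $0.00
Sundress $36.97: clothing → 0% → $0.00
Wooden train set $59.69: children's toys → 5% → $2.9845
Salad bar box $10.71: hot prepared food → 4.25% → $0.455175
Storage bin $14.52: general merchandise → 6.25% → $0.9075
Unrounded tax sum = $6.8893 → $6.89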